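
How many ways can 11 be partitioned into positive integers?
56

p(n) counts ways to write n as a sum of positive integers (order ignored).
Euler's pentagonal recurrence: p(k) = p(k-1) + p(k-2) - p(k-5) - p(k-7) + p(k-12) + p(k-15) - ... (offsets j(3j∓1)/2, signs ++--, p(0)=1, p(<0)=0).
DP table for k = 0..10: p(0)=1, p(1)=1, p(2)=2, p(3)=3, p(4)=5, p(5)=7, p(6)=11, p(7)=15, p(8)=22, p(9)=30, p(10)=42.
Final step: p(11) = p(10) + p(9) - p(6) - p(4)
= 42 + 30 - 11 - 5
= 56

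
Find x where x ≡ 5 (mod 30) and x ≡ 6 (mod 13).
305

Using Chinese Remainder Theorem:
M = 30 × 13 = 390
M1 = 13, M2 = 30
y1 = 13^(-1) mod 30 = 7
y2 = 30^(-1) mod 13 = 10
x = (5×13×7 + 6×30×10) mod 390 = 305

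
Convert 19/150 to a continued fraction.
[0; 7, 1, 8, 2]

Euclidean algorithm steps:
19 = 0 × 150 + 19
150 = 7 × 19 + 17
19 = 1 × 17 + 2
17 = 8 × 2 + 1
2 = 2 × 1 + 0
Continued fraction: [0; 7, 1, 8, 2]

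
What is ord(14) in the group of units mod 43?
21

43 is prime, so ord(14) divides φ(43) = 42.
Divisors of 42: 1, 2, 3, 6, 7, 14, 21, 42.
Repeated squaring: 14^1 ≡ 14, 14^2 ≡ 24, 14^4 ≡ 17, 14^8 ≡ 31, 14^16 ≡ 15, 14^32 ≡ 10 (mod 43).
Test 14^d mod 43 for each divisor d in increasing order:
14^1 ≡ 14
14^2 ≡ 24
14^3 = 14^2·14^1 ≡ 35
14^6 = 14^4·14^2 ≡ 21
14^7 = 14^4·14^2·14^1 ≡ 36
14^14 = 14^8·14^4·14^2 ≡ 6
14^21 = 14^16·14^4·14^1 ≡ 1  ← first divisor giving 1
The order is 21.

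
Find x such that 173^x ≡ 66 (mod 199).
172

Baby-step giant-step with step n = ⌈√199⌉ = 15.
Baby steps 173^j mod 199 (j:value) for j=0..14: 0:1, 1:173, 2:79, 3:135, 4:72, 5:118, 6:116, 7:168, 8:10, 9:138, 10:193, 11:156, 12:123, 13:185, 14:165.
Giant-step multiplier: 173^(-15) ≡ 173^(198-15) = 173^183 ≡ 147 (mod 199).
Giant steps γ_i = 66·147^i mod 199: γ_0=66, γ_1=150, γ_2=160, γ_3=38, γ_4=14, γ_5=68, γ_6=46, γ_7=195, γ_8=9, γ_9=129, γ_10=58, γ_11=168 (in table at j=7).
x = i·n + j = 11·15 + 7 = 172.
Check: 173^172 ≡ 66 (mod 199).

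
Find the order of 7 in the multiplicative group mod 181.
12

181 is prime, so ord(7) divides φ(181) = 180.
Divisors of 180: 1, 2, 3, 4, 5, 6, 9, 10, 12, 15, 18, 20, 30, 36, 45, 60, 90, 180.
Repeated squaring: 7^1 ≡ 7, 7^2 ≡ 49, 7^4 ≡ 48, 7^8 ≡ 132, 7^16 ≡ 48, 7^32 ≡ 132, 7^64 ≡ 48, 7^128 ≡ 132 (mod 181).
Test 7^d mod 181 for each divisor d in increasing order:
7^1 ≡ 7
7^2 ≡ 49
7^3 = 7^2·7^1 ≡ 162
7^4 ≡ 48
7^5 = 7^4·7^1 ≡ 155
7^6 = 7^4·7^2 ≡ 180
7^9 = 7^8·7^1 ≡ 19
7^10 = 7^8·7^2 ≡ 133
7^12 = 7^8·7^4 ≡ 1  ← first divisor giving 1
The order is 12.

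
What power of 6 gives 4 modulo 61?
26

Baby-step giant-step with step n = ⌈√61⌉ = 8.
Baby steps 6^j mod 61 (j:value) for j=0..7: 0:1, 1:6, 2:36, 3:33, 4:15, 5:29, 6:52, 7:7.
Giant-step multiplier: 6^(-8) ≡ 6^(60-8) = 6^52 ≡ 16 (mod 61).
Giant steps γ_i = 4·16^i mod 61: γ_0=4, γ_1=3, γ_2=48, γ_3=36 (in table at j=2).
x = i·n + j = 3·8 + 2 = 26.
Check: 6^26 ≡ 4 (mod 61).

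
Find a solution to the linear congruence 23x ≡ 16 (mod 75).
x ≡ 17 (mod 75)

gcd(23, 75) = 1, which divides 16, so solutions exist.
Find 23^(-1) mod 75 by the extended Euclidean algorithm:
75 = 3 × 23 + 6  ⟹  6 = (1)·75 + (-3)·23
23 = 3 × 6 + 5  ⟹  5 = (-3)·75 + (10)·23
6 = 1 × 5 + 1  ⟹  1 = (4)·75 + (-13)·23
So (-13)·23 ≡ 1 (mod 75), i.e. 23^(-1) ≡ -13 ≡ 62 (mod 75).
x ≡ 62 × 16 = 992 ≡ 17 (mod 75).
Check: 23 × 17 = 391 ≡ 16 (mod 75).
Unique solution: x ≡ 17 (mod 75)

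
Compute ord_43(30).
42

43 is prime, so ord(30) divides φ(43) = 42.
Divisors of 42: 1, 2, 3, 6, 7, 14, 21, 42.
Repeated squaring: 30^1 ≡ 30, 30^2 ≡ 40, 30^4 ≡ 9, 30^8 ≡ 38, 30^16 ≡ 25, 30^32 ≡ 23 (mod 43).
Test 30^d mod 43 for each divisor d in increasing order:
30^1 ≡ 30
30^2 ≡ 40
30^3 = 30^2·30^1 ≡ 39
30^6 = 30^4·30^2 ≡ 16
30^7 = 30^4·30^2·30^1 ≡ 7
30^14 = 30^8·30^4·30^2 ≡ 6
30^21 = 30^16·30^4·30^1 ≡ 42
30^42 = 30^32·30^8·30^2 ≡ 1  ← first divisor giving 1
The order is 42.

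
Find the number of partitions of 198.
3345365983698

p(n) counts ways to write n as a sum of positive integers (order ignored).
Euler's pentagonal recurrence: p(k) = p(k-1) + p(k-2) - p(k-5) - p(k-7) + p(k-12) + p(k-15) - ... (offsets j(3j∓1)/2, signs ++--, p(0)=1, p(<0)=0).
DP table for k = 0..197: p(0)=1, p(1)=1, p(2)=2, p(3)=3, p(4)=5, p(5)=7, p(6)=11, p(7)=15, p(8)=22, p(9)=30, p(10)=42, p(11)=56, p(12)=77, p(13)=101, p(14)=135, p(15)=176, p(16)=231, p(17)=297, p(18)=385, p(19)=490, p(20)=627, p(21)=792, p(22)=1002, p(23)=1255, p(24)=1575, p(25)=1958, p(26)=2436, p(27)=3010, p(28)=3718, p(29)=4565, p(30)=5604, p(31)=6842, p(32)=8349, p(33)=10143, p(34)=12310, p(35)=14883, p(36)=17977, p(37)=21637, p(38)=26015, p(39)=31185, p(40)=37338, p(41)=44583, p(42)=53174, p(43)=63261, p(44)=75175, p(45)=89134, p(46)=105558, p(47)=124754, p(48)=147273, p(49)=173525, p(50)=204226, p(51)=239943, p(52)=281589, p(53)=329931, p(54)=386155, p(55)=451276, p(56)=526823, p(57)=614154, p(58)=715220, p(59)=831820, p(60)=966467, p(61)=1121505, p(62)=1300156, p(63)=1505499, p(64)=1741630, p(65)=2012558, p(66)=2323520, p(67)=2679689, p(68)=3087735, p(69)=3554345, p(70)=4087968, p(71)=4697205, p(72)=5392783, p(73)=6185689, p(74)=7089500, p(75)=8118264, p(76)=9289091, p(77)=10619863, p(78)=12132164, p(79)=13848650, p(80)=15796476, p(81)=18004327, p(82)=20506255, p(83)=23338469, p(84)=26543660, p(85)=30167357, p(86)=34262962, p(87)=38887673, p(88)=44108109, p(89)=49995925, p(90)=56634173, p(91)=64112359, p(92)=72533807, p(93)=82010177, p(94)=92669720, p(95)=104651419, p(96)=118114304, p(97)=133230930, p(98)=150198136, p(99)=169229875, p(100)=190569292, p(101)=214481126, p(102)=241265379, p(103)=271248950, p(104)=304801365, p(105)=342325709, p(106)=384276336, p(107)=431149389, p(108)=483502844, p(109)=541946240, p(110)=607163746, p(111)=679903203, p(112)=761002156, p(113)=851376628, p(114)=952050665, p(115)=1064144451, p(116)=1188908248, p(117)=1327710076, p(118)=1482074143, p(119)=1653668665, p(120)=1844349560, p(121)=2056148051, p(122)=2291320912, p(123)=2552338241, p(124)=2841940500, p(125)=3163127352, p(126)=3519222692, p(127)=3913864295, p(128)=4351078600, p(129)=4835271870, p(130)=5371315400, p(131)=5964539504, p(132)=6620830889, p(133)=7346629512, p(134)=8149040695, p(135)=9035836076, p(136)=10015581680, p(137)=11097645016, p(138)=12292341831, p(139)=13610949895, p(140)=15065878135, p(141)=16670689208, p(142)=18440293320, p(143)=20390982757, p(144)=22540654445, p(145)=24908858009, p(146)=27517052599, p(147)=30388671978, p(148)=33549419497, p(149)=37027355200, p(150)=40853235313, p(151)=45060624582, p(152)=49686288421, p(153)=54770336324, p(154)=60356673280, p(155)=66493182097, p(156)=73232243759, p(157)=80630964769, p(158)=88751778802, p(159)=97662728555, p(160)=107438159466, p(161)=118159068427, p(162)=129913904637, p(163)=142798995930, p(164)=156919475295, p(165)=172389800255, p(166)=189334822579, p(167)=207890420102, p(168)=228204732751, p(169)=250438925115, p(170)=274768617130, p(171)=301384802048, p(172)=330495499613, p(173)=362326859895, p(174)=397125074750, p(175)=435157697830, p(176)=476715857290, p(177)=522115831195, p(178)=571701605655, p(179)=625846753120, p(180)=684957390936, p(181)=749474411781, p(182)=819876908323, p(183)=896684817527, p(184)=980462880430, p(185)=1071823774337, p(186)=1171432692373, p(187)=1280011042268, p(188)=1398341745571, p(189)=1527273599625, p(190)=1667727404093, p(191)=1820701100652, p(192)=1987276856363, p(193)=2168627105469, p(194)=2366022741845, p(195)=2580840212973, p(196)=2814570987591, p(197)=3068829878530.
Final step: p(198) = p(197) + p(196) - p(193) - p(191) + p(186) + p(183) - p(176) - p(172) + p(163) + p(158) - p(147) - p(141) + p(128) + p(121) - p(106) - p(98) + p(81) + p(72) - p(53) - p(43) + p(22) + p(11)
= 3068829878530 + 2814570987591 - 2168627105469 - 1820701100652 + 1171432692373 + 896684817527 - 476715857290 - 330495499613 + 142798995930 + 88751778802 - 30388671978 - 16670689208 + 4351078600 + 2056148051 - 384276336 - 150198136 + 18004327 + 5392783 - 329931 - 63261 + 1002 + 56
= 3345365983698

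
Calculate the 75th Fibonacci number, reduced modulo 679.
152

Matrix identity: Q^n = [[F_(n+1), F_n], [F_n, F_(n-1)]] with Q = [[1,1],[1,0]].
n = 75 = 1001011₂. Square-and-multiply, entries mod 679:
Q^1 = [[1,1],[1,0]]
Q^2 = (Q^1)² = [[2,1],[1,1]]
Q^4 = (Q^2)² = [[5,3],[3,2]]
Q^9 = (Q^4)²·Q = [[55,34],[34,21]]
Q^18 = (Q^9)² = [[107,547],[547,239]]
Q^37 = (Q^18)²·Q = [[176,355],[355,500]]
Q^75 = (Q^37)²·Q = [[445,152],[152,293]]
F_75 mod 679 = Q^75[0][1] = 152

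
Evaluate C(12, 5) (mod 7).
1

Using Lucas' theorem:
Write n=12 and k=5 in base 7:
n in base 7: [1, 5]
k in base 7: [0, 5]
C(12,5) mod 7 = ∏ C(n_i, k_i) mod 7
Digit binomials (mod 7): C(1,0) = 1; C(5,5) = 1
Product: 1 × 1 = 1 ≡ 1 (mod 7)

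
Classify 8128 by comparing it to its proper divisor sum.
perfect

Proper divisors of 8128: sum = 1 + 2 + 4 + 8 + 16 + 32 + 64 + 127 + 254 + 508 + 1016 + 2032 + 4064 = 8128
Since 8128 = 8128, 8128 is perfect.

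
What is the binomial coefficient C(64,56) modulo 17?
12

Using Lucas' theorem:
Write n=64 and k=56 in base 17:
n in base 17: [3, 13]
k in base 17: [3, 5]
C(64,56) mod 17 = ∏ C(n_i, k_i) mod 17
Digit binomials (mod 17): C(3,3) = 1; C(13,5) = 1287 ≡ 12
Product: 1 × 12 = 12 ≡ 12 (mod 17)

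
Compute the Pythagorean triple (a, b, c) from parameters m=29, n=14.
(645, 812, 1037)

Euclid's formula: a = m² - n², b = 2mn, c = m² + n²
m = 29, n = 14
a = 29² - 14² = 841 - 196 = 645
b = 2 × 29 × 14 = 812
c = 29² + 14² = 841 + 196 = 1037
Verification: 645² + 812² = 416025 + 659344 = 1075369 = 1037² ✓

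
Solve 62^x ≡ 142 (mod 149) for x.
104

Baby-step giant-step with step n = ⌈√149⌉ = 13.
Baby steps 62^j mod 149 (j:value) for j=0..12: 0:1, 1:62, 2:119, 3:77, 4:6, 5:74, 6:118, 7:15, 8:36, 9:146, 10:112, 11:90, 12:67.
Giant-step multiplier: 62^(-13) ≡ 62^(148-13) = 62^135 ≡ 91 (mod 149).
Giant steps γ_i = 142·91^i mod 149: γ_0=142, γ_1=108, γ_2=143, γ_3=50, γ_4=80, γ_5=128, γ_6=26, γ_7=131, γ_8=1 (in table at j=0).
x = i·n + j = 8·13 + 0 = 104.
Check: 62^104 ≡ 142 (mod 149).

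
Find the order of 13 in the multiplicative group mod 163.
54

163 is prime, so ord(13) divides φ(163) = 162.
Divisors of 162: 1, 2, 3, 6, 9, 18, 27, 54, 81, 162.
Repeated squaring: 13^1 ≡ 13, 13^2 ≡ 6, 13^4 ≡ 36, 13^8 ≡ 155, 13^16 ≡ 64, 13^32 ≡ 21, 13^64 ≡ 115, 13^128 ≡ 22 (mod 163).
Test 13^d mod 163 for each divisor d in increasing order:
13^1 ≡ 13
13^2 ≡ 6
13^3 = 13^2·13^1 ≡ 78
13^6 = 13^4·13^2 ≡ 53
13^9 = 13^8·13^1 ≡ 59
13^18 = 13^16·13^2 ≡ 58
13^27 = 13^16·13^8·13^2·13^1 ≡ 162
13^54 = 13^32·13^16·13^4·13^2 ≡ 1  ← first divisor giving 1
The order is 54.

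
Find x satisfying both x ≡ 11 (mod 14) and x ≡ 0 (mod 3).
39

Using Chinese Remainder Theorem:
M = 14 × 3 = 42
M1 = 3, M2 = 14
y1 = 3^(-1) mod 14 = 5
y2 = 14^(-1) mod 3 = 2
x = (11×3×5 + 0×14×2) mod 42 = 39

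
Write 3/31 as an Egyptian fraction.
1/11 + 1/171 + 1/58311

Greedy algorithm:
3/31: ceiling(31/3) = 11, use 1/11
2/341: ceiling(341/2) = 171, use 1/171
1/58311: ceiling(58311/1) = 58311, use 1/58311
Result: 3/31 = 1/11 + 1/171 + 1/58311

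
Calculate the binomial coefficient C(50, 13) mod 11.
5

Using Lucas' theorem:
Write n=50 and k=13 in base 11:
n in base 11: [4, 6]
k in base 11: [1, 2]
C(50,13) mod 11 = ∏ C(n_i, k_i) mod 11
Digit binomials (mod 11): C(4,1) = 4; C(6,2) = 15 ≡ 4
Product: 4 × 4 = 16 ≡ 5 (mod 11)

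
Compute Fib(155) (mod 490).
355

Matrix identity: Q^n = [[F_(n+1), F_n], [F_n, F_(n-1)]] with Q = [[1,1],[1,0]].
n = 155 = 10011011₂. Square-and-multiply, entries mod 490:
Q^1 = [[1,1],[1,0]]
Q^2 = (Q^1)² = [[2,1],[1,1]]
Q^4 = (Q^2)² = [[5,3],[3,2]]
Q^9 = (Q^4)²·Q = [[55,34],[34,21]]
Q^19 = (Q^9)²·Q = [[395,261],[261,134]]
Q^38 = (Q^19)² = [[216,379],[379,327]]
Q^77 = (Q^38)²·Q = [[174,177],[177,487]]
Q^155 = (Q^77)²·Q = [[242,355],[355,377]]
F_155 mod 490 = Q^155[0][1] = 355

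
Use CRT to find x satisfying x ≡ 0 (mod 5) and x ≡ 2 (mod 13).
15

Using Chinese Remainder Theorem:
M = 5 × 13 = 65
M1 = 13, M2 = 5
y1 = 13^(-1) mod 5 = 2
y2 = 5^(-1) mod 13 = 8
x = (0×13×2 + 2×5×8) mod 65 = 15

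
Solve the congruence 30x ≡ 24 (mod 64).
x ≡ 20 (mod 32)

gcd(30, 64) = 2, which divides 24, so solutions exist.
Divide through by 2: 15x ≡ 12 (mod 32).
Find 15^(-1) mod 32 by the extended Euclidean algorithm:
32 = 2 × 15 + 2  ⟹  2 = (1)·32 + (-2)·15
15 = 7 × 2 + 1  ⟹  1 = (-7)·32 + (15)·15
So (15)·15 ≡ 1 (mod 32), i.e. 15^(-1) ≡ 15 (mod 32).
x ≡ 15 × 12 = 180 ≡ 20 (mod 32).
Check: 30 × 20 = 600 ≡ 24 (mod 64).
x ≡ 20 (mod 32), giving 2 solutions mod 64.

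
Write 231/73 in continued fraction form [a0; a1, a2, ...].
[3; 6, 12]

Euclidean algorithm steps:
231 = 3 × 73 + 12
73 = 6 × 12 + 1
12 = 12 × 1 + 0
Continued fraction: [3; 6, 12]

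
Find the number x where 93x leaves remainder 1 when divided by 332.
25

gcd(93, 332) = 1, so the inverse exists.
Extended Euclidean algorithm on (332, 93):
332 = 3 × 93 + 53  ⟹  53 = (1)·332 + (-3)·93
93 = 1 × 53 + 40  ⟹  40 = (-1)·332 + (4)·93
53 = 1 × 40 + 13  ⟹  13 = (2)·332 + (-7)·93
40 = 3 × 13 + 1  ⟹  1 = (-7)·332 + (25)·93
So (25)·93 ≡ 1 (mod 332), i.e. 93^(-1) ≡ 25 (mod 332).
Check: 93 × 25 = 2325 ≡ 1 (mod 332)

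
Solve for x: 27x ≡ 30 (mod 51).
x ≡ 3 (mod 17)

gcd(27, 51) = 3, which divides 30, so solutions exist.
Divide through by 3: 9x ≡ 10 (mod 17).
Find 9^(-1) mod 17 by the extended Euclidean algorithm:
17 = 1 × 9 + 8  ⟹  8 = (1)·17 + (-1)·9
9 = 1 × 8 + 1  ⟹  1 = (-1)·17 + (2)·9
So (2)·9 ≡ 1 (mod 17), i.e. 9^(-1) ≡ 2 (mod 17).
x ≡ 2 × 10 = 20 ≡ 3 (mod 17).
Check: 27 × 3 = 81 ≡ 30 (mod 51).
x ≡ 3 (mod 17), giving 3 solutions mod 51.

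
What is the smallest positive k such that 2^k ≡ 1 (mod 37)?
36

37 is prime, so ord(2) divides φ(37) = 36.
Divisors of 36: 1, 2, 3, 4, 6, 9, 12, 18, 36.
Repeated squaring: 2^1 ≡ 2, 2^2 ≡ 4, 2^4 ≡ 16, 2^8 ≡ 34, 2^16 ≡ 9, 2^32 ≡ 7 (mod 37).
Test 2^d mod 37 for each divisor d in increasing order:
2^1 ≡ 2
2^2 ≡ 4
2^3 = 2^2·2^1 ≡ 8
2^4 ≡ 16
2^6 = 2^4·2^2 ≡ 27
2^9 = 2^8·2^1 ≡ 31
2^12 = 2^8·2^4 ≡ 26
2^18 = 2^16·2^2 ≡ 36
2^36 = 2^32·2^4 ≡ 1  ← first divisor giving 1
The order is 36.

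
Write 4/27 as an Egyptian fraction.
1/7 + 1/189

Greedy algorithm:
4/27: ceiling(27/4) = 7, use 1/7
1/189: ceiling(189/1) = 189, use 1/189
Result: 4/27 = 1/7 + 1/189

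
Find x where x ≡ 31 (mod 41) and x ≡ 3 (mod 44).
1015

Using Chinese Remainder Theorem:
M = 41 × 44 = 1804
M1 = 44, M2 = 41
y1 = 44^(-1) mod 41 = 14
y2 = 41^(-1) mod 44 = 29
x = (31×44×14 + 3×41×29) mod 1804 = 1015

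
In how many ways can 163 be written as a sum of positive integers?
142798995930

p(n) counts ways to write n as a sum of positive integers (order ignored).
Euler's pentagonal recurrence: p(k) = p(k-1) + p(k-2) - p(k-5) - p(k-7) + p(k-12) + p(k-15) - ... (offsets j(3j∓1)/2, signs ++--, p(0)=1, p(<0)=0).
DP table for k = 0..162: p(0)=1, p(1)=1, p(2)=2, p(3)=3, p(4)=5, p(5)=7, p(6)=11, p(7)=15, p(8)=22, p(9)=30, p(10)=42, p(11)=56, p(12)=77, p(13)=101, p(14)=135, p(15)=176, p(16)=231, p(17)=297, p(18)=385, p(19)=490, p(20)=627, p(21)=792, p(22)=1002, p(23)=1255, p(24)=1575, p(25)=1958, p(26)=2436, p(27)=3010, p(28)=3718, p(29)=4565, p(30)=5604, p(31)=6842, p(32)=8349, p(33)=10143, p(34)=12310, p(35)=14883, p(36)=17977, p(37)=21637, p(38)=26015, p(39)=31185, p(40)=37338, p(41)=44583, p(42)=53174, p(43)=63261, p(44)=75175, p(45)=89134, p(46)=105558, p(47)=124754, p(48)=147273, p(49)=173525, p(50)=204226, p(51)=239943, p(52)=281589, p(53)=329931, p(54)=386155, p(55)=451276, p(56)=526823, p(57)=614154, p(58)=715220, p(59)=831820, p(60)=966467, p(61)=1121505, p(62)=1300156, p(63)=1505499, p(64)=1741630, p(65)=2012558, p(66)=2323520, p(67)=2679689, p(68)=3087735, p(69)=3554345, p(70)=4087968, p(71)=4697205, p(72)=5392783, p(73)=6185689, p(74)=7089500, p(75)=8118264, p(76)=9289091, p(77)=10619863, p(78)=12132164, p(79)=13848650, p(80)=15796476, p(81)=18004327, p(82)=20506255, p(83)=23338469, p(84)=26543660, p(85)=30167357, p(86)=34262962, p(87)=38887673, p(88)=44108109, p(89)=49995925, p(90)=56634173, p(91)=64112359, p(92)=72533807, p(93)=82010177, p(94)=92669720, p(95)=104651419, p(96)=118114304, p(97)=133230930, p(98)=150198136, p(99)=169229875, p(100)=190569292, p(101)=214481126, p(102)=241265379, p(103)=271248950, p(104)=304801365, p(105)=342325709, p(106)=384276336, p(107)=431149389, p(108)=483502844, p(109)=541946240, p(110)=607163746, p(111)=679903203, p(112)=761002156, p(113)=851376628, p(114)=952050665, p(115)=1064144451, p(116)=1188908248, p(117)=1327710076, p(118)=1482074143, p(119)=1653668665, p(120)=1844349560, p(121)=2056148051, p(122)=2291320912, p(123)=2552338241, p(124)=2841940500, p(125)=3163127352, p(126)=3519222692, p(127)=3913864295, p(128)=4351078600, p(129)=4835271870, p(130)=5371315400, p(131)=5964539504, p(132)=6620830889, p(133)=7346629512, p(134)=8149040695, p(135)=9035836076, p(136)=10015581680, p(137)=11097645016, p(138)=12292341831, p(139)=13610949895, p(140)=15065878135, p(141)=16670689208, p(142)=18440293320, p(143)=20390982757, p(144)=22540654445, p(145)=24908858009, p(146)=27517052599, p(147)=30388671978, p(148)=33549419497, p(149)=37027355200, p(150)=40853235313, p(151)=45060624582, p(152)=49686288421, p(153)=54770336324, p(154)=60356673280, p(155)=66493182097, p(156)=73232243759, p(157)=80630964769, p(158)=88751778802, p(159)=97662728555, p(160)=107438159466, p(161)=118159068427, p(162)=129913904637.
Final step: p(163) = p(162) + p(161) - p(158) - p(156) + p(151) + p(148) - p(141) - p(137) + p(128) + p(123) - p(112) - p(106) + p(93) + p(86) - p(71) - p(63) + p(46) + p(37) - p(18) - p(8)
= 129913904637 + 118159068427 - 88751778802 - 73232243759 + 45060624582 + 33549419497 - 16670689208 - 11097645016 + 4351078600 + 2552338241 - 761002156 - 384276336 + 82010177 + 34262962 - 4697205 - 1505499 + 105558 + 21637 - 385 - 22
= 142798995930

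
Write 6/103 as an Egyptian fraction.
1/18 + 1/371 + 1/687834

Greedy algorithm:
6/103: ceiling(103/6) = 18, use 1/18
5/1854: ceiling(1854/5) = 371, use 1/371
1/687834: ceiling(687834/1) = 687834, use 1/687834
Result: 6/103 = 1/18 + 1/371 + 1/687834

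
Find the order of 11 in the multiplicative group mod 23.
22

23 is prime, so ord(11) divides φ(23) = 22.
Divisors of 22: 1, 2, 11, 22.
Repeated squaring: 11^1 ≡ 11, 11^2 ≡ 6, 11^4 ≡ 13, 11^8 ≡ 8, 11^16 ≡ 18 (mod 23).
Test 11^d mod 23 for each divisor d in increasing order:
11^1 ≡ 11
11^2 ≡ 6
11^11 = 11^8·11^2·11^1 ≡ 22
11^22 = 11^16·11^4·11^2 ≡ 1  ← first divisor giving 1
The order is 22.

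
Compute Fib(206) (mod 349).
200

Matrix identity: Q^n = [[F_(n+1), F_n], [F_n, F_(n-1)]] with Q = [[1,1],[1,0]].
n = 206 = 11001110₂. Square-and-multiply, entries mod 349:
Q^1 = [[1,1],[1,0]]
Q^3 = (Q^1)²·Q = [[3,2],[2,1]]
Q^6 = (Q^3)² = [[13,8],[8,5]]
Q^12 = (Q^6)² = [[233,144],[144,89]]
Q^25 = (Q^12)²·Q = [[290,339],[339,300]]
Q^51 = (Q^25)²·Q = [[124,91],[91,33]]
Q^103 = (Q^51)²·Q = [[252,274],[274,327]]
Q^206 = (Q^103)² = [[27,200],[200,176]]
F_206 mod 349 = Q^206[0][1] = 200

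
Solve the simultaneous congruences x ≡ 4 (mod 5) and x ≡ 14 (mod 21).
14

Using Chinese Remainder Theorem:
M = 5 × 21 = 105
M1 = 21, M2 = 5
y1 = 21^(-1) mod 5 = 1
y2 = 5^(-1) mod 21 = 17
x = (4×21×1 + 14×5×17) mod 105 = 14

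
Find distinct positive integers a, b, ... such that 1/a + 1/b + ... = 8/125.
1/16 + 1/667 + 1/1334000

Greedy algorithm:
8/125: ceiling(125/8) = 16, use 1/16
3/2000: ceiling(2000/3) = 667, use 1/667
1/1334000: ceiling(1334000/1) = 1334000, use 1/1334000
Result: 8/125 = 1/16 + 1/667 + 1/1334000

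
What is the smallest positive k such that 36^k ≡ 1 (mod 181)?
30

181 is prime, so ord(36) divides φ(181) = 180.
Divisors of 180: 1, 2, 3, 4, 5, 6, 9, 10, 12, 15, 18, 20, 30, 36, 45, 60, 90, 180.
Repeated squaring: 36^1 ≡ 36, 36^2 ≡ 29, 36^4 ≡ 117, 36^8 ≡ 114, 36^16 ≡ 145, 36^32 ≡ 29, 36^64 ≡ 117, 36^128 ≡ 114 (mod 181).
Test 36^d mod 181 for each divisor d in increasing order:
36^1 ≡ 36
36^2 ≡ 29
36^3 = 36^2·36^1 ≡ 139
36^4 ≡ 117
36^5 = 36^4·36^1 ≡ 49
36^6 = 36^4·36^2 ≡ 135
36^9 = 36^8·36^1 ≡ 122
36^10 = 36^8·36^2 ≡ 48
36^12 = 36^8·36^4 ≡ 125
36^15 = 36^8·36^4·36^2·36^1 ≡ 180
36^18 = 36^16·36^2 ≡ 42
36^20 = 36^16·36^4 ≡ 132
36^30 = 36^16·36^8·36^4·36^2 ≡ 1  ← first divisor giving 1
The order is 30.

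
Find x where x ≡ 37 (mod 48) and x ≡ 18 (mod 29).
1381

Using Chinese Remainder Theorem:
M = 48 × 29 = 1392
M1 = 29, M2 = 48
y1 = 29^(-1) mod 48 = 5
y2 = 48^(-1) mod 29 = 26
x = (37×29×5 + 18×48×26) mod 1392 = 1381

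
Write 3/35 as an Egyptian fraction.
1/12 + 1/420

Greedy algorithm:
3/35: ceiling(35/3) = 12, use 1/12
1/420: ceiling(420/1) = 420, use 1/420
Result: 3/35 = 1/12 + 1/420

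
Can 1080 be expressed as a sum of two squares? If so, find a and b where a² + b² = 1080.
Not possible

Factorization: 1080 = 2^3 × 3^3 × 5
By Fermat: n is sum of two squares iff every prime p ≡ 3 (mod 4) appears to even power.
Prime(s) ≡ 3 (mod 4) with odd exponent: [(3, 3)]
Therefore 1080 cannot be expressed as a² + b².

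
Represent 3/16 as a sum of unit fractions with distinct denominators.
1/6 + 1/48

Greedy algorithm:
3/16: ceiling(16/3) = 6, use 1/6
1/48: ceiling(48/1) = 48, use 1/48
Result: 3/16 = 1/6 + 1/48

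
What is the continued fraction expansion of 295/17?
[17; 2, 1, 5]

Euclidean algorithm steps:
295 = 17 × 17 + 6
17 = 2 × 6 + 5
6 = 1 × 5 + 1
5 = 5 × 1 + 0
Continued fraction: [17; 2, 1, 5]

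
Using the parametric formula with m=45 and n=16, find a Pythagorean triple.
(1769, 1440, 2281)

Euclid's formula: a = m² - n², b = 2mn, c = m² + n²
m = 45, n = 16
a = 45² - 16² = 2025 - 256 = 1769
b = 2 × 45 × 16 = 1440
c = 45² + 16² = 2025 + 256 = 2281
Verification: 1769² + 1440² = 3129361 + 2073600 = 5202961 = 2281² ✓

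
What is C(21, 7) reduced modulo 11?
10

Using Lucas' theorem:
Write n=21 and k=7 in base 11:
n in base 11: [1, 10]
k in base 11: [0, 7]
C(21,7) mod 11 = ∏ C(n_i, k_i) mod 11
Digit binomials (mod 11): C(1,0) = 1; C(10,7) = 120 ≡ 10
Product: 1 × 10 = 10 ≡ 10 (mod 11)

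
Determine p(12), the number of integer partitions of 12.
77

p(n) counts ways to write n as a sum of positive integers (order ignored).
Euler's pentagonal recurrence: p(k) = p(k-1) + p(k-2) - p(k-5) - p(k-7) + p(k-12) + p(k-15) - ... (offsets j(3j∓1)/2, signs ++--, p(0)=1, p(<0)=0).
DP table for k = 0..11: p(0)=1, p(1)=1, p(2)=2, p(3)=3, p(4)=5, p(5)=7, p(6)=11, p(7)=15, p(8)=22, p(9)=30, p(10)=42, p(11)=56.
Final step: p(12) = p(11) + p(10) - p(7) - p(5) + p(0)
= 56 + 42 - 15 - 7 + 1
= 77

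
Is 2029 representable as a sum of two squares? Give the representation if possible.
2² + 45² (a=2, b=45)

Factorization: 2029 = 2029
By Fermat: n is sum of two squares iff every prime p ≡ 3 (mod 4) appears to even power.
All primes ≡ 3 (mod 4) appear to even power.
Search a = 0, 1, 2, … for 2029 - a² a perfect square: first hit at a = 2: 2029 - 4 = 2025 = 45².
2029 = 2² + 45² = 4 + 2025 ✓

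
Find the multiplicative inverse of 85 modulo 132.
73

gcd(85, 132) = 1, so the inverse exists.
Extended Euclidean algorithm on (132, 85):
132 = 1 × 85 + 47  ⟹  47 = (1)·132 + (-1)·85
85 = 1 × 47 + 38  ⟹  38 = (-1)·132 + (2)·85
47 = 1 × 38 + 9  ⟹  9 = (2)·132 + (-3)·85
38 = 4 × 9 + 2  ⟹  2 = (-9)·132 + (14)·85
9 = 4 × 2 + 1  ⟹  1 = (38)·132 + (-59)·85
So (-59)·85 ≡ 1 (mod 132), i.e. 85^(-1) ≡ -59 ≡ 73 (mod 132).
Check: 85 × 73 = 6205 ≡ 1 (mod 132)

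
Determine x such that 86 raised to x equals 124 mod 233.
166

Baby-step giant-step with step n = ⌈√233⌉ = 16.
Baby steps 86^j mod 233 (j:value) for j=0..15: 0:1, 1:86, 2:173, 3:199, 4:105, 5:176, 6:224, 7:158, 8:74, 9:73, 10:220, 11:47, 12:81, 13:209, 14:33, 15:42.
Giant-step multiplier: 86^(-16) ≡ 86^(232-16) = 86^216 ≡ 2 (mod 233).
Giant steps γ_i = 124·2^i mod 233: γ_0=124, γ_1=15, γ_2=30, γ_3=60, γ_4=120, γ_5=7, γ_6=14, γ_7=28, γ_8=56, γ_9=112, γ_10=224 (in table at j=6).
x = i·n + j = 10·16 + 6 = 166.
Check: 86^166 ≡ 124 (mod 233).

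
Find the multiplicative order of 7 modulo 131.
65

131 is prime, so ord(7) divides φ(131) = 130.
Divisors of 130: 1, 2, 5, 10, 13, 26, 65, 130.
Repeated squaring: 7^1 ≡ 7, 7^2 ≡ 49, 7^4 ≡ 43, 7^8 ≡ 15, 7^16 ≡ 94, 7^32 ≡ 59, 7^64 ≡ 75, 7^128 ≡ 123 (mod 131).
Test 7^d mod 131 for each divisor d in increasing order:
7^1 ≡ 7
7^2 ≡ 49
7^5 = 7^4·7^1 ≡ 39
7^10 = 7^8·7^2 ≡ 80
7^13 = 7^8·7^4·7^1 ≡ 61
7^26 = 7^16·7^8·7^2 ≡ 53
7^65 = 7^64·7^1 ≡ 1  ← first divisor giving 1
The order is 65.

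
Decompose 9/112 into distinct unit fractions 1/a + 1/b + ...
1/13 + 1/292 + 1/106288

Greedy algorithm:
9/112: ceiling(112/9) = 13, use 1/13
5/1456: ceiling(1456/5) = 292, use 1/292
1/106288: ceiling(106288/1) = 106288, use 1/106288
Result: 9/112 = 1/13 + 1/292 + 1/106288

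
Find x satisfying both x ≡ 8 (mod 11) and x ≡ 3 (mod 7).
52

Using Chinese Remainder Theorem:
M = 11 × 7 = 77
M1 = 7, M2 = 11
y1 = 7^(-1) mod 11 = 8
y2 = 11^(-1) mod 7 = 2
x = (8×7×8 + 3×11×2) mod 77 = 52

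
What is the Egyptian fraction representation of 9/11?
1/2 + 1/4 + 1/15 + 1/660

Greedy algorithm:
9/11: ceiling(11/9) = 2, use 1/2
7/22: ceiling(22/7) = 4, use 1/4
3/44: ceiling(44/3) = 15, use 1/15
1/660: ceiling(660/1) = 660, use 1/660
Result: 9/11 = 1/2 + 1/4 + 1/15 + 1/660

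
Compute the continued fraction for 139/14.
[9; 1, 13]

Euclidean algorithm steps:
139 = 9 × 14 + 13
14 = 1 × 13 + 1
13 = 13 × 1 + 0
Continued fraction: [9; 1, 13]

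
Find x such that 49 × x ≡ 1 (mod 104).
17

gcd(49, 104) = 1, so the inverse exists.
Extended Euclidean algorithm on (104, 49):
104 = 2 × 49 + 6  ⟹  6 = (1)·104 + (-2)·49
49 = 8 × 6 + 1  ⟹  1 = (-8)·104 + (17)·49
So (17)·49 ≡ 1 (mod 104), i.e. 49^(-1) ≡ 17 (mod 104).
Check: 49 × 17 = 833 ≡ 1 (mod 104)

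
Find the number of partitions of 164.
156919475295

p(n) counts ways to write n as a sum of positive integers (order ignored).
Euler's pentagonal recurrence: p(k) = p(k-1) + p(k-2) - p(k-5) - p(k-7) + p(k-12) + p(k-15) - ... (offsets j(3j∓1)/2, signs ++--, p(0)=1, p(<0)=0).
DP table for k = 0..163: p(0)=1, p(1)=1, p(2)=2, p(3)=3, p(4)=5, p(5)=7, p(6)=11, p(7)=15, p(8)=22, p(9)=30, p(10)=42, p(11)=56, p(12)=77, p(13)=101, p(14)=135, p(15)=176, p(16)=231, p(17)=297, p(18)=385, p(19)=490, p(20)=627, p(21)=792, p(22)=1002, p(23)=1255, p(24)=1575, p(25)=1958, p(26)=2436, p(27)=3010, p(28)=3718, p(29)=4565, p(30)=5604, p(31)=6842, p(32)=8349, p(33)=10143, p(34)=12310, p(35)=14883, p(36)=17977, p(37)=21637, p(38)=26015, p(39)=31185, p(40)=37338, p(41)=44583, p(42)=53174, p(43)=63261, p(44)=75175, p(45)=89134, p(46)=105558, p(47)=124754, p(48)=147273, p(49)=173525, p(50)=204226, p(51)=239943, p(52)=281589, p(53)=329931, p(54)=386155, p(55)=451276, p(56)=526823, p(57)=614154, p(58)=715220, p(59)=831820, p(60)=966467, p(61)=1121505, p(62)=1300156, p(63)=1505499, p(64)=1741630, p(65)=2012558, p(66)=2323520, p(67)=2679689, p(68)=3087735, p(69)=3554345, p(70)=4087968, p(71)=4697205, p(72)=5392783, p(73)=6185689, p(74)=7089500, p(75)=8118264, p(76)=9289091, p(77)=10619863, p(78)=12132164, p(79)=13848650, p(80)=15796476, p(81)=18004327, p(82)=20506255, p(83)=23338469, p(84)=26543660, p(85)=30167357, p(86)=34262962, p(87)=38887673, p(88)=44108109, p(89)=49995925, p(90)=56634173, p(91)=64112359, p(92)=72533807, p(93)=82010177, p(94)=92669720, p(95)=104651419, p(96)=118114304, p(97)=133230930, p(98)=150198136, p(99)=169229875, p(100)=190569292, p(101)=214481126, p(102)=241265379, p(103)=271248950, p(104)=304801365, p(105)=342325709, p(106)=384276336, p(107)=431149389, p(108)=483502844, p(109)=541946240, p(110)=607163746, p(111)=679903203, p(112)=761002156, p(113)=851376628, p(114)=952050665, p(115)=1064144451, p(116)=1188908248, p(117)=1327710076, p(118)=1482074143, p(119)=1653668665, p(120)=1844349560, p(121)=2056148051, p(122)=2291320912, p(123)=2552338241, p(124)=2841940500, p(125)=3163127352, p(126)=3519222692, p(127)=3913864295, p(128)=4351078600, p(129)=4835271870, p(130)=5371315400, p(131)=5964539504, p(132)=6620830889, p(133)=7346629512, p(134)=8149040695, p(135)=9035836076, p(136)=10015581680, p(137)=11097645016, p(138)=12292341831, p(139)=13610949895, p(140)=15065878135, p(141)=16670689208, p(142)=18440293320, p(143)=20390982757, p(144)=22540654445, p(145)=24908858009, p(146)=27517052599, p(147)=30388671978, p(148)=33549419497, p(149)=37027355200, p(150)=40853235313, p(151)=45060624582, p(152)=49686288421, p(153)=54770336324, p(154)=60356673280, p(155)=66493182097, p(156)=73232243759, p(157)=80630964769, p(158)=88751778802, p(159)=97662728555, p(160)=107438159466, p(161)=118159068427, p(162)=129913904637, p(163)=142798995930.
Final step: p(164) = p(163) + p(162) - p(159) - p(157) + p(152) + p(149) - p(142) - p(138) + p(129) + p(124) - p(113) - p(107) + p(94) + p(87) - p(72) - p(64) + p(47) + p(38) - p(19) - p(9)
= 142798995930 + 129913904637 - 97662728555 - 80630964769 + 49686288421 + 37027355200 - 18440293320 - 12292341831 + 4835271870 + 2841940500 - 851376628 - 431149389 + 92669720 + 38887673 - 5392783 - 1741630 + 124754 + 26015 - 490 - 30
= 156919475295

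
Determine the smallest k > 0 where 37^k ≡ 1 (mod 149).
37

149 is prime, so ord(37) divides φ(149) = 148.
Divisors of 148: 1, 2, 4, 37, 74, 148.
Repeated squaring: 37^1 ≡ 37, 37^2 ≡ 28, 37^4 ≡ 39, 37^8 ≡ 31, 37^16 ≡ 67, 37^32 ≡ 19, 37^64 ≡ 63, 37^128 ≡ 95 (mod 149).
Test 37^d mod 149 for each divisor d in increasing order:
37^1 ≡ 37
37^2 ≡ 28
37^4 ≡ 39
37^37 = 37^32·37^4·37^1 ≡ 1  ← first divisor giving 1
The order is 37.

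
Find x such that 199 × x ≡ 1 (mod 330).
199

gcd(199, 330) = 1, so the inverse exists.
Extended Euclidean algorithm on (330, 199):
330 = 1 × 199 + 131  ⟹  131 = (1)·330 + (-1)·199
199 = 1 × 131 + 68  ⟹  68 = (-1)·330 + (2)·199
131 = 1 × 68 + 63  ⟹  63 = (2)·330 + (-3)·199
68 = 1 × 63 + 5  ⟹  5 = (-3)·330 + (5)·199
63 = 12 × 5 + 3  ⟹  3 = (38)·330 + (-63)·199
5 = 1 × 3 + 2  ⟹  2 = (-41)·330 + (68)·199
3 = 1 × 2 + 1  ⟹  1 = (79)·330 + (-131)·199
So (-131)·199 ≡ 1 (mod 330), i.e. 199^(-1) ≡ -131 ≡ 199 (mod 330).
Check: 199 × 199 = 39601 ≡ 1 (mod 330)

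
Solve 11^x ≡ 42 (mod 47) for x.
10

Baby-step giant-step with step n = ⌈√47⌉ = 7.
Baby steps 11^j mod 47 (j:value) for j=0..6: 0:1, 1:11, 2:27, 3:15, 4:24, 5:29, 6:37.
Giant-step multiplier: 11^(-7) ≡ 11^(46-7) = 11^39 ≡ 44 (mod 47).
Giant steps γ_i = 42·44^i mod 47: γ_0=42, γ_1=15 (in table at j=3).
x = i·n + j = 1·7 + 3 = 10.
Check: 11^10 ≡ 42 (mod 47).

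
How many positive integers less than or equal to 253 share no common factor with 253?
220

253 = 11 × 23
φ(n) = n × ∏(1 - 1/p) for each prime p dividing n
φ(253) = 253 × (1 - 1/11) × (1 - 1/23) = 220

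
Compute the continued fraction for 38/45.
[0; 1, 5, 2, 3]

Euclidean algorithm steps:
38 = 0 × 45 + 38
45 = 1 × 38 + 7
38 = 5 × 7 + 3
7 = 2 × 3 + 1
3 = 3 × 1 + 0
Continued fraction: [0; 1, 5, 2, 3]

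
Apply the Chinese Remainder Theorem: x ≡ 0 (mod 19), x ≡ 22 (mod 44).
418

Using Chinese Remainder Theorem:
M = 19 × 44 = 836
M1 = 44, M2 = 19
y1 = 44^(-1) mod 19 = 16
y2 = 19^(-1) mod 44 = 7
x = (0×44×16 + 22×19×7) mod 836 = 418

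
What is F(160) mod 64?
59

Matrix identity: Q^n = [[F_(n+1), F_n], [F_n, F_(n-1)]] with Q = [[1,1],[1,0]].
n = 160 = 10100000₂. Square-and-multiply, entries mod 64:
Q^1 = [[1,1],[1,0]]
Q^2 = (Q^1)² = [[2,1],[1,1]]
Q^5 = (Q^2)²·Q = [[8,5],[5,3]]
Q^10 = (Q^5)² = [[25,55],[55,34]]
Q^20 = (Q^10)² = [[2,45],[45,21]]
Q^40 = (Q^20)² = [[45,11],[11,34]]
Q^80 = (Q^40)² = [[34,37],[37,61]]
Q^160 = (Q^80)² = [[29,59],[59,34]]
F_160 mod 64 = Q^160[0][1] = 59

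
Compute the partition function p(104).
304801365

p(n) counts ways to write n as a sum of positive integers (order ignored).
Euler's pentagonal recurrence: p(k) = p(k-1) + p(k-2) - p(k-5) - p(k-7) + p(k-12) + p(k-15) - ... (offsets j(3j∓1)/2, signs ++--, p(0)=1, p(<0)=0).
DP table for k = 0..103: p(0)=1, p(1)=1, p(2)=2, p(3)=3, p(4)=5, p(5)=7, p(6)=11, p(7)=15, p(8)=22, p(9)=30, p(10)=42, p(11)=56, p(12)=77, p(13)=101, p(14)=135, p(15)=176, p(16)=231, p(17)=297, p(18)=385, p(19)=490, p(20)=627, p(21)=792, p(22)=1002, p(23)=1255, p(24)=1575, p(25)=1958, p(26)=2436, p(27)=3010, p(28)=3718, p(29)=4565, p(30)=5604, p(31)=6842, p(32)=8349, p(33)=10143, p(34)=12310, p(35)=14883, p(36)=17977, p(37)=21637, p(38)=26015, p(39)=31185, p(40)=37338, p(41)=44583, p(42)=53174, p(43)=63261, p(44)=75175, p(45)=89134, p(46)=105558, p(47)=124754, p(48)=147273, p(49)=173525, p(50)=204226, p(51)=239943, p(52)=281589, p(53)=329931, p(54)=386155, p(55)=451276, p(56)=526823, p(57)=614154, p(58)=715220, p(59)=831820, p(60)=966467, p(61)=1121505, p(62)=1300156, p(63)=1505499, p(64)=1741630, p(65)=2012558, p(66)=2323520, p(67)=2679689, p(68)=3087735, p(69)=3554345, p(70)=4087968, p(71)=4697205, p(72)=5392783, p(73)=6185689, p(74)=7089500, p(75)=8118264, p(76)=9289091, p(77)=10619863, p(78)=12132164, p(79)=13848650, p(80)=15796476, p(81)=18004327, p(82)=20506255, p(83)=23338469, p(84)=26543660, p(85)=30167357, p(86)=34262962, p(87)=38887673, p(88)=44108109, p(89)=49995925, p(90)=56634173, p(91)=64112359, p(92)=72533807, p(93)=82010177, p(94)=92669720, p(95)=104651419, p(96)=118114304, p(97)=133230930, p(98)=150198136, p(99)=169229875, p(100)=190569292, p(101)=214481126, p(102)=241265379, p(103)=271248950.
Final step: p(104) = p(103) + p(102) - p(99) - p(97) + p(92) + p(89) - p(82) - p(78) + p(69) + p(64) - p(53) - p(47) + p(34) + p(27) - p(12) - p(4)
= 271248950 + 241265379 - 169229875 - 133230930 + 72533807 + 49995925 - 20506255 - 12132164 + 3554345 + 1741630 - 329931 - 124754 + 12310 + 3010 - 77 - 5
= 304801365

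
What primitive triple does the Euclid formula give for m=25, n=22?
(141, 1100, 1109)

Euclid's formula: a = m² - n², b = 2mn, c = m² + n²
m = 25, n = 22
a = 25² - 22² = 625 - 484 = 141
b = 2 × 25 × 22 = 1100
c = 25² + 22² = 625 + 484 = 1109
Verification: 141² + 1100² = 19881 + 1210000 = 1229881 = 1109² ✓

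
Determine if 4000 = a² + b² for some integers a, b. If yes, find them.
20² + 60² (a=20, b=60)

Factorization: 4000 = 2^5 × 5^3
By Fermat: n is sum of two squares iff every prime p ≡ 3 (mod 4) appears to even power.
All primes ≡ 3 (mod 4) appear to even power.
Search a = 0, 1, 2, … for 4000 - a² a perfect square: first hit at a = 20: 4000 - 400 = 3600 = 60².
4000 = 20² + 60² = 400 + 3600 ✓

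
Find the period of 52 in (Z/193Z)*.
192

193 is prime, so ord(52) divides φ(193) = 192.
Divisors of 192: 1, 2, 3, 4, 6, 8, 12, 16, 24, 32, 48, 64, 96, 192.
Repeated squaring: 52^1 ≡ 52, 52^2 ≡ 2, 52^4 ≡ 4, 52^8 ≡ 16, 52^16 ≡ 63, 52^32 ≡ 109, 52^64 ≡ 108, 52^128 ≡ 84 (mod 193).
Test 52^d mod 193 for each divisor d in increasing order:
52^1 ≡ 52
52^2 ≡ 2
52^3 = 52^2·52^1 ≡ 104
52^4 ≡ 4
52^6 = 52^4·52^2 ≡ 8
52^8 ≡ 16
52^12 = 52^8·52^4 ≡ 64
52^16 ≡ 63
52^24 = 52^16·52^8 ≡ 43
52^32 ≡ 109
52^48 = 52^32·52^16 ≡ 112
52^64 ≡ 108
52^96 = 52^64·52^32 ≡ 192
52^192 = 52^128·52^64 ≡ 1  ← first divisor giving 1
The order is 192.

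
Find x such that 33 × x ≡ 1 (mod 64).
33

gcd(33, 64) = 1, so the inverse exists.
Extended Euclidean algorithm on (64, 33):
64 = 1 × 33 + 31  ⟹  31 = (1)·64 + (-1)·33
33 = 1 × 31 + 2  ⟹  2 = (-1)·64 + (2)·33
31 = 15 × 2 + 1  ⟹  1 = (16)·64 + (-31)·33
So (-31)·33 ≡ 1 (mod 64), i.e. 33^(-1) ≡ -31 ≡ 33 (mod 64).
Check: 33 × 33 = 1089 ≡ 1 (mod 64)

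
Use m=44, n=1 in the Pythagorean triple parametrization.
(1935, 88, 1937)

Euclid's formula: a = m² - n², b = 2mn, c = m² + n²
m = 44, n = 1
a = 44² - 1² = 1936 - 1 = 1935
b = 2 × 44 × 1 = 88
c = 44² + 1² = 1936 + 1 = 1937
Verification: 1935² + 88² = 3744225 + 7744 = 3751969 = 1937² ✓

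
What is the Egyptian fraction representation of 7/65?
1/10 + 1/130

Greedy algorithm:
7/65: ceiling(65/7) = 10, use 1/10
1/130: ceiling(130/1) = 130, use 1/130
Result: 7/65 = 1/10 + 1/130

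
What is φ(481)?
432

481 = 13 × 37
φ(n) = n × ∏(1 - 1/p) for each prime p dividing n
φ(481) = 481 × (1 - 1/13) × (1 - 1/37) = 432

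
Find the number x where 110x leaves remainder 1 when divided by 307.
187

gcd(110, 307) = 1, so the inverse exists.
Extended Euclidean algorithm on (307, 110):
307 = 2 × 110 + 87  ⟹  87 = (1)·307 + (-2)·110
110 = 1 × 87 + 23  ⟹  23 = (-1)·307 + (3)·110
87 = 3 × 23 + 18  ⟹  18 = (4)·307 + (-11)·110
23 = 1 × 18 + 5  ⟹  5 = (-5)·307 + (14)·110
18 = 3 × 5 + 3  ⟹  3 = (19)·307 + (-53)·110
5 = 1 × 3 + 2  ⟹  2 = (-24)·307 + (67)·110
3 = 1 × 2 + 1  ⟹  1 = (43)·307 + (-120)·110
So (-120)·110 ≡ 1 (mod 307), i.e. 110^(-1) ≡ -120 ≡ 187 (mod 307).
Check: 110 × 187 = 20570 ≡ 1 (mod 307)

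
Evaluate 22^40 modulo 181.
1

Repeated squaring. Binary of 40 = 101000.
22^1 ≡ 22 (mod 181); 22^2 ≡ 122 (mod 181); 22^4 ≡ 42 (mod 181); 22^8 ≡ 135 (mod 181); 22^16 ≡ 125 (mod 181); 22^32 ≡ 59 (mod 181)
22^40 = 22^8 × 22^32 ≡ 1 (mod 181)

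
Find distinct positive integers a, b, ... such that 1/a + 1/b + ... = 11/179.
1/17 + 1/381 + 1/231877 + 1/134417125946 + 1/36135927495031235663886

Greedy algorithm:
11/179: ceiling(179/11) = 17, use 1/17
8/3043: ceiling(3043/8) = 381, use 1/381
5/1159383: ceiling(1159383/5) = 231877, use 1/231877
2/268834251891: ceiling(268834251891/2) = 134417125946, use 1/134417125946
1/36135927495031235663886: ceiling(36135927495031235663886/1) = 36135927495031235663886, use 1/36135927495031235663886
Result: 11/179 = 1/17 + 1/381 + 1/231877 + 1/134417125946 + 1/36135927495031235663886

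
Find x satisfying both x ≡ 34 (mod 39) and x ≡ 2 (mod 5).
112

Using Chinese Remainder Theorem:
M = 39 × 5 = 195
M1 = 5, M2 = 39
y1 = 5^(-1) mod 39 = 8
y2 = 39^(-1) mod 5 = 4
x = (34×5×8 + 2×39×4) mod 195 = 112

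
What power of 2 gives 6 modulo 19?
14

Baby-step giant-step with step n = ⌈√19⌉ = 5.
Baby steps 2^j mod 19 (j:value) for j=0..4: 0:1, 1:2, 2:4, 3:8, 4:16.
Giant-step multiplier: 2^(-5) ≡ 2^(18-5) = 2^13 ≡ 3 (mod 19).
Giant steps γ_i = 6·3^i mod 19: γ_0=6, γ_1=18, γ_2=16 (in table at j=4).
x = i·n + j = 2·5 + 4 = 14.
Check: 2^14 ≡ 6 (mod 19).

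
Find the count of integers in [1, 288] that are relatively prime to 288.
96

288 = 2^5 × 3^2
φ(n) = n × ∏(1 - 1/p) for each prime p dividing n
φ(288) = 288 × (1 - 1/2) × (1 - 1/3) = 96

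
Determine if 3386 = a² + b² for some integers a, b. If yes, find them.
19² + 55² (a=19, b=55)

Factorization: 3386 = 2 × 1693
By Fermat: n is sum of two squares iff every prime p ≡ 3 (mod 4) appears to even power.
All primes ≡ 3 (mod 4) appear to even power.
Search a = 0, 1, 2, … for 3386 - a² a perfect square: first hit at a = 19: 3386 - 361 = 3025 = 55².
3386 = 19² + 55² = 361 + 3025 ✓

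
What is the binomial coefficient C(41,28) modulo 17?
0

Using Lucas' theorem:
Write n=41 and k=28 in base 17:
n in base 17: [2, 7]
k in base 17: [1, 11]
C(41,28) mod 17 = ∏ C(n_i, k_i) mod 17
Digit binomials (mod 17): C(2,1) = 2; C(7,11) = 0 (k_i > n_i)
Product: 2 × 0 = 0 ≡ 0 (mod 17)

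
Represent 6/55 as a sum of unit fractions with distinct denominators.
1/10 + 1/110

Greedy algorithm:
6/55: ceiling(55/6) = 10, use 1/10
1/110: ceiling(110/1) = 110, use 1/110
Result: 6/55 = 1/10 + 1/110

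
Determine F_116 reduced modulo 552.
141

Matrix identity: Q^n = [[F_(n+1), F_n], [F_n, F_(n-1)]] with Q = [[1,1],[1,0]].
n = 116 = 1110100₂. Square-and-multiply, entries mod 552:
Q^1 = [[1,1],[1,0]]
Q^3 = (Q^1)²·Q = [[3,2],[2,1]]
Q^7 = (Q^3)²·Q = [[21,13],[13,8]]
Q^14 = (Q^7)² = [[58,377],[377,233]]
Q^29 = (Q^14)²·Q = [[176,317],[317,411]]
Q^58 = (Q^29)² = [[89,55],[55,34]]
Q^116 = (Q^58)² = [[458,141],[141,317]]
F_116 mod 552 = Q^116[0][1] = 141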